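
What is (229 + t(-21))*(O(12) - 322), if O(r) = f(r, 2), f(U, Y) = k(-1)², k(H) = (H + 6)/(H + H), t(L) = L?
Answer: -65676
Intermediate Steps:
k(H) = (6 + H)/(2*H) (k(H) = (6 + H)/((2*H)) = (6 + H)*(1/(2*H)) = (6 + H)/(2*H))
f(U, Y) = 25/4 (f(U, Y) = ((½)*(6 - 1)/(-1))² = ((½)*(-1)*5)² = (-5/2)² = 25/4)
O(r) = 25/4
(229 + t(-21))*(O(12) - 322) = (229 - 21)*(25/4 - 322) = 208*(-1263/4) = -65676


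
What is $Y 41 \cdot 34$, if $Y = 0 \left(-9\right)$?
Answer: $0$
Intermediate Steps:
$Y = 0$
$Y 41 \cdot 34 = 0 \cdot 41 \cdot 34 = 0 \cdot 34 = 0$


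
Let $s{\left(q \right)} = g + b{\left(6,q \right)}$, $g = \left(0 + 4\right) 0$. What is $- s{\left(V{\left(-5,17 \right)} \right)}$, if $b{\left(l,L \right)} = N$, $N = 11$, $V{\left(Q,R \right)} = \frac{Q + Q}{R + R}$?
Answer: $-11$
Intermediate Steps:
$V{\left(Q,R \right)} = \frac{Q}{R}$ ($V{\left(Q,R \right)} = \frac{2 Q}{2 R} = 2 Q \frac{1}{2 R} = \frac{Q}{R}$)
$b{\left(l,L \right)} = 11$
$g = 0$ ($g = 4 \cdot 0 = 0$)
$s{\left(q \right)} = 11$ ($s{\left(q \right)} = 0 + 11 = 11$)
$- s{\left(V{\left(-5,17 \right)} \right)} = \left(-1\right) 11 = -11$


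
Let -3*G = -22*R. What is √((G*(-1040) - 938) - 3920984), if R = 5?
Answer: I*√35640498/3 ≈ 1990.0*I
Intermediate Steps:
G = 110/3 (G = -(-22)*5/3 = -⅓*(-110) = 110/3 ≈ 36.667)
√((G*(-1040) - 938) - 3920984) = √(((110/3)*(-1040) - 938) - 3920984) = √((-114400/3 - 938) - 3920984) = √(-117214/3 - 3920984) = √(-11880166/3) = I*√35640498/3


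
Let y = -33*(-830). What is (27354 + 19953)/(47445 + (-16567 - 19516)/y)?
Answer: 1295738730/1299482467 ≈ 0.99712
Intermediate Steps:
y = 27390
(27354 + 19953)/(47445 + (-16567 - 19516)/y) = (27354 + 19953)/(47445 + (-16567 - 19516)/27390) = 47307/(47445 - 36083*1/27390) = 47307/(47445 - 36083/27390) = 47307/(1299482467/27390) = 47307*(27390/1299482467) = 1295738730/1299482467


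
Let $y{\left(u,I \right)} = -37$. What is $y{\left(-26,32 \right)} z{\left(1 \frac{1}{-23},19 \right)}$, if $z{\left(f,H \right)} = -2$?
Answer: $74$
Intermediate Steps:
$y{\left(-26,32 \right)} z{\left(1 \frac{1}{-23},19 \right)} = \left(-37\right) \left(-2\right) = 74$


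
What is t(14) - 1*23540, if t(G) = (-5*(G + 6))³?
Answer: -1023540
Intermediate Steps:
t(G) = (-30 - 5*G)³ (t(G) = (-5*(6 + G))³ = (-30 - 5*G)³)
t(14) - 1*23540 = -125*(6 + 14)³ - 1*23540 = -125*20³ - 23540 = -125*8000 - 23540 = -1000000 - 23540 = -1023540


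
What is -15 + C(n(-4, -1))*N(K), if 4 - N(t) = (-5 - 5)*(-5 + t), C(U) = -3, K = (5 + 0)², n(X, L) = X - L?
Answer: -627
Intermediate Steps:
K = 25 (K = 5² = 25)
N(t) = -46 + 10*t (N(t) = 4 - (-5 - 5)*(-5 + t) = 4 - (-10)*(-5 + t) = 4 - (50 - 10*t) = 4 + (-50 + 10*t) = -46 + 10*t)
-15 + C(n(-4, -1))*N(K) = -15 - 3*(-46 + 10*25) = -15 - 3*(-46 + 250) = -15 - 3*204 = -15 - 612 = -627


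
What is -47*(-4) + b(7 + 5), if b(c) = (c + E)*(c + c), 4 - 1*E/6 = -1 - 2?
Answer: 1484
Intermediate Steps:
E = 42 (E = 24 - 6*(-1 - 2) = 24 - 6*(-3) = 24 + 18 = 42)
b(c) = 2*c*(42 + c) (b(c) = (c + 42)*(c + c) = (42 + c)*(2*c) = 2*c*(42 + c))
-47*(-4) + b(7 + 5) = -47*(-4) + 2*(7 + 5)*(42 + (7 + 5)) = 188 + 2*12*(42 + 12) = 188 + 2*12*54 = 188 + 1296 = 1484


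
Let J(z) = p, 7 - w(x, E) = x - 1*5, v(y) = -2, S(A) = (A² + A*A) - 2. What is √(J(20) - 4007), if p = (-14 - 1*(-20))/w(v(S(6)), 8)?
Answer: I*√196322/7 ≈ 63.297*I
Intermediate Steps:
S(A) = -2 + 2*A² (S(A) = (A² + A²) - 2 = 2*A² - 2 = -2 + 2*A²)
w(x, E) = 12 - x (w(x, E) = 7 - (x - 1*5) = 7 - (x - 5) = 7 - (-5 + x) = 7 + (5 - x) = 12 - x)
p = 3/7 (p = (-14 - 1*(-20))/(12 - 1*(-2)) = (-14 + 20)/(12 + 2) = 6/14 = 6*(1/14) = 3/7 ≈ 0.42857)
J(z) = 3/7
√(J(20) - 4007) = √(3/7 - 4007) = √(-28046/7) = I*√196322/7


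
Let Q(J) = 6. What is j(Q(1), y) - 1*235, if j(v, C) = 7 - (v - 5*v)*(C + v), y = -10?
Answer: -324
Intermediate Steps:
j(v, C) = 7 + 4*v*(C + v) (j(v, C) = 7 - (-4*v)*(C + v) = 7 - (-4)*v*(C + v) = 7 + 4*v*(C + v))
j(Q(1), y) - 1*235 = (7 + 4*6**2 + 4*(-10)*6) - 1*235 = (7 + 4*36 - 240) - 235 = (7 + 144 - 240) - 235 = -89 - 235 = -324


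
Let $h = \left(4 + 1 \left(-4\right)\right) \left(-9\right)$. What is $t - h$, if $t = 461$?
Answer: $461$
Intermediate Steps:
$h = 0$ ($h = \left(4 - 4\right) \left(-9\right) = 0 \left(-9\right) = 0$)
$t - h = 461 - 0 = 461 + 0 = 461$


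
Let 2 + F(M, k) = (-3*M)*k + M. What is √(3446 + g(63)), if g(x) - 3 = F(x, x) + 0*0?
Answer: 3*I*√933 ≈ 91.635*I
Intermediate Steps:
F(M, k) = -2 + M - 3*M*k (F(M, k) = -2 + ((-3*M)*k + M) = -2 + (-3*M*k + M) = -2 + (M - 3*M*k) = -2 + M - 3*M*k)
g(x) = 1 + x - 3*x² (g(x) = 3 + ((-2 + x - 3*x*x) + 0*0) = 3 + ((-2 + x - 3*x²) + 0) = 3 + (-2 + x - 3*x²) = 1 + x - 3*x²)
√(3446 + g(63)) = √(3446 + (1 + 63 - 3*63²)) = √(3446 + (1 + 63 - 3*3969)) = √(3446 + (1 + 63 - 11907)) = √(3446 - 11843) = √(-8397) = 3*I*√933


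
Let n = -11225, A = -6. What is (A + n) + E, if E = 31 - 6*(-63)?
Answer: -10822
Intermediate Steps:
E = 409 (E = 31 + 378 = 409)
(A + n) + E = (-6 - 11225) + 409 = -11231 + 409 = -10822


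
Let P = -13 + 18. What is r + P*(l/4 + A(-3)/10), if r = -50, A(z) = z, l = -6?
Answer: -59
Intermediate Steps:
P = 5
r + P*(l/4 + A(-3)/10) = -50 + 5*(-6/4 - 3/10) = -50 + 5*(-6*¼ - 3*⅒) = -50 + 5*(-3/2 - 3/10) = -50 + 5*(-9/5) = -50 - 9 = -59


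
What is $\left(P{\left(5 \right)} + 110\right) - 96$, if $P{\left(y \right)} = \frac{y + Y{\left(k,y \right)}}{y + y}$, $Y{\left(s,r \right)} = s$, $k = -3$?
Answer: $\frac{71}{5} \approx 14.2$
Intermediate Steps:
$P{\left(y \right)} = \frac{-3 + y}{2 y}$ ($P{\left(y \right)} = \frac{y - 3}{y + y} = \frac{-3 + y}{2 y}$)
$\left(P{\left(5 \right)} + 110\right) - 96 = \left(\frac{-3 + 5}{2 \cdot 5} + 110\right) - 96 = \left(\frac{1}{2} \cdot \frac{1}{5} \cdot 2 + 110\right) - 96 = \left(\frac{1}{5} + 110\right) - 96 = \frac{551}{5} - 96 = \frac{71}{5}$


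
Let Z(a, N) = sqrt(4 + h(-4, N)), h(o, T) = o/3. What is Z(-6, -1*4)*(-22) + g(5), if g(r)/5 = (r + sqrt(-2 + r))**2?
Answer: 140 + 50*sqrt(3) - 44*sqrt(6)/3 ≈ 190.68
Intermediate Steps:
h(o, T) = o/3 (h(o, T) = o*(1/3) = o/3)
Z(a, N) = 2*sqrt(6)/3 (Z(a, N) = sqrt(4 + (1/3)*(-4)) = sqrt(4 - 4/3) = sqrt(8/3) = 2*sqrt(6)/3)
g(r) = 5*(r + sqrt(-2 + r))**2
Z(-6, -1*4)*(-22) + g(5) = (2*sqrt(6)/3)*(-22) + 5*(5 + sqrt(-2 + 5))**2 = -44*sqrt(6)/3 + 5*(5 + sqrt(3))**2 = 5*(5 + sqrt(3))**2 - 44*sqrt(6)/3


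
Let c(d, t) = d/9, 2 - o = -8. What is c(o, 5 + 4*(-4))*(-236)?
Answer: -2360/9 ≈ -262.22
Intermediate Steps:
o = 10 (o = 2 - 1*(-8) = 2 + 8 = 10)
c(d, t) = d/9 (c(d, t) = d*(1/9) = d/9)
c(o, 5 + 4*(-4))*(-236) = ((1/9)*10)*(-236) = (10/9)*(-236) = -2360/9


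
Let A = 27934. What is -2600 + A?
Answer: 25334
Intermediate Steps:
-2600 + A = -2600 + 27934 = 25334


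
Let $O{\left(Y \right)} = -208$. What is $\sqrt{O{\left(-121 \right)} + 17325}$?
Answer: $\sqrt{17117} \approx 130.83$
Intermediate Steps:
$\sqrt{O{\left(-121 \right)} + 17325} = \sqrt{-208 + 17325} = \sqrt{17117}$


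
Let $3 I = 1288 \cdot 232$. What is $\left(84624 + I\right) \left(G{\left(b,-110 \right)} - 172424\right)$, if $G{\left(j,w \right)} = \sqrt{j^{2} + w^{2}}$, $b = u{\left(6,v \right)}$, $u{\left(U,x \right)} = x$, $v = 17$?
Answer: $- \frac{95296675712}{3} + \frac{552688 \sqrt{12389}}{3} \approx -3.1745 \cdot 10^{10}$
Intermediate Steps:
$b = 17$
$I = \frac{298816}{3}$ ($I = \frac{1288 \cdot 232}{3} = \frac{1}{3} \cdot 298816 = \frac{298816}{3} \approx 99605.0$)
$\left(84624 + I\right) \left(G{\left(b,-110 \right)} - 172424\right) = \left(84624 + \frac{298816}{3}\right) \left(\sqrt{17^{2} + \left(-110\right)^{2}} - 172424\right) = \frac{552688 \left(\sqrt{289 + 12100} - 172424\right)}{3} = \frac{552688 \left(\sqrt{12389} - 172424\right)}{3} = \frac{552688 \left(-172424 + \sqrt{12389}\right)}{3} = - \frac{95296675712}{3} + \frac{552688 \sqrt{12389}}{3}$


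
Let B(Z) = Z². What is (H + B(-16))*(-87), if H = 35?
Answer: -25317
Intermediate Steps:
(H + B(-16))*(-87) = (35 + (-16)²)*(-87) = (35 + 256)*(-87) = 291*(-87) = -25317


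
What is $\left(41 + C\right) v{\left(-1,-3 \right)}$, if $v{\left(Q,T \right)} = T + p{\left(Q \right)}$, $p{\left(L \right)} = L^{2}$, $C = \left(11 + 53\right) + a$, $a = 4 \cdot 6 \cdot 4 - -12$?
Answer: $-426$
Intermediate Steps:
$a = 108$ ($a = 24 \cdot 4 + 12 = 96 + 12 = 108$)
$C = 172$ ($C = \left(11 + 53\right) + 108 = 64 + 108 = 172$)
$v{\left(Q,T \right)} = T + Q^{2}$
$\left(41 + C\right) v{\left(-1,-3 \right)} = \left(41 + 172\right) \left(-3 + \left(-1\right)^{2}\right) = 213 \left(-3 + 1\right) = 213 \left(-2\right) = -426$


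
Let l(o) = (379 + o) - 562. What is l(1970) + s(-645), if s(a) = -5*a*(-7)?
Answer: -20788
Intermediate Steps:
s(a) = 35*a
l(o) = -183 + o
l(1970) + s(-645) = (-183 + 1970) + 35*(-645) = 1787 - 22575 = -20788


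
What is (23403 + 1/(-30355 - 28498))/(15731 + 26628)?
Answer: 1377336758/2492954227 ≈ 0.55249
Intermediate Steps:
(23403 + 1/(-30355 - 28498))/(15731 + 26628) = (23403 + 1/(-58853))/42359 = (23403 - 1/58853)*(1/42359) = (1377336758/58853)*(1/42359) = 1377336758/2492954227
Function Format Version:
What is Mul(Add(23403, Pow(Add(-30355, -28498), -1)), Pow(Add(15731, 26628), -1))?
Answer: Rational(1377336758, 2492954227) ≈ 0.55249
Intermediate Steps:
Mul(Add(23403, Pow(Add(-30355, -28498), -1)), Pow(Add(15731, 26628), -1)) = Mul(Add(23403, Pow(-58853, -1)), Pow(42359, -1)) = Mul(Add(23403, Rational(-1, 58853)), Rational(1, 42359)) = Mul(Rational(1377336758, 58853), Rational(1, 42359)) = Rational(1377336758, 2492954227)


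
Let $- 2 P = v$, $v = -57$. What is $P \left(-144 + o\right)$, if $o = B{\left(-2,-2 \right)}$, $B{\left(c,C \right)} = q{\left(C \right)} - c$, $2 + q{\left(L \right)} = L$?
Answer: $-4161$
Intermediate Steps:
$P = \frac{57}{2}$ ($P = \left(- \frac{1}{2}\right) \left(-57\right) = \frac{57}{2} \approx 28.5$)
$q{\left(L \right)} = -2 + L$
$B{\left(c,C \right)} = -2 + C - c$ ($B{\left(c,C \right)} = \left(-2 + C\right) - c = -2 + C - c$)
$o = -2$ ($o = -2 - 2 - -2 = -2 - 2 + 2 = -2$)
$P \left(-144 + o\right) = \frac{57 \left(-144 - 2\right)}{2} = \frac{57}{2} \left(-146\right) = -4161$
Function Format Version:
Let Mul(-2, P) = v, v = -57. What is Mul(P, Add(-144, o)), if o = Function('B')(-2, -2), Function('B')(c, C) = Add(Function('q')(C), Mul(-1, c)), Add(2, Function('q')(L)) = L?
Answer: -4161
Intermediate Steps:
P = Rational(57, 2) (P = Mul(Rational(-1, 2), -57) = Rational(57, 2) ≈ 28.500)
Function('q')(L) = Add(-2, L)
Function('B')(c, C) = Add(-2, C, Mul(-1, c)) (Function('B')(c, C) = Add(Add(-2, C), Mul(-1, c)) = Add(-2, C, Mul(-1, c)))
o = -2 (o = Add(-2, -2, Mul(-1, -2)) = Add(-2, -2, 2) = -2)
Mul(P, Add(-144, o)) = Mul(Rational(57, 2), Add(-144, -2)) = Mul(Rational(57, 2), -146) = -4161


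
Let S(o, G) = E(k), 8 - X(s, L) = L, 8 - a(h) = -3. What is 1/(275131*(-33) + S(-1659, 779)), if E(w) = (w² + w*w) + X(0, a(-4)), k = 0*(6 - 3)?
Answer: -1/9079326 ≈ -1.1014e-7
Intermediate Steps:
a(h) = 11 (a(h) = 8 - 1*(-3) = 8 + 3 = 11)
X(s, L) = 8 - L
k = 0 (k = 0*3 = 0)
E(w) = -3 + 2*w² (E(w) = (w² + w*w) + (8 - 1*11) = (w² + w²) + (8 - 11) = 2*w² - 3 = -3 + 2*w²)
S(o, G) = -3 (S(o, G) = -3 + 2*0² = -3 + 2*0 = -3 + 0 = -3)
1/(275131*(-33) + S(-1659, 779)) = 1/(275131*(-33) - 3) = 1/(-9079323 - 3) = 1/(-9079326) = -1/9079326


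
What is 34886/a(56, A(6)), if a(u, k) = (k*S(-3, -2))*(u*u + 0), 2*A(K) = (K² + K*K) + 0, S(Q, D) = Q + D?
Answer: -17443/282240 ≈ -0.061802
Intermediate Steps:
S(Q, D) = D + Q
A(K) = K² (A(K) = ((K² + K*K) + 0)/2 = ((K² + K²) + 0)/2 = (2*K² + 0)/2 = (2*K²)/2 = K²)
a(u, k) = -5*k*u² (a(u, k) = (k*(-2 - 3))*(u*u + 0) = (k*(-5))*(u² + 0) = (-5*k)*u² = -5*k*u²)
34886/a(56, A(6)) = 34886/((-5*6²*56²)) = 34886/((-5*36*3136)) = 34886/(-564480) = 34886*(-1/564480) = -17443/282240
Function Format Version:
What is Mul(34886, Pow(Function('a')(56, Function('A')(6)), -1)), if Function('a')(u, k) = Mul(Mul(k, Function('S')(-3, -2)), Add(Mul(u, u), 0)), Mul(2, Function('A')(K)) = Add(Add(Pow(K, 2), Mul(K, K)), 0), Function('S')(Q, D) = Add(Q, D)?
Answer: Rational(-17443, 282240) ≈ -0.061802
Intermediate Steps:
Function('S')(Q, D) = Add(D, Q)
Function('A')(K) = Pow(K, 2) (Function('A')(K) = Mul(Rational(1, 2), Add(Add(Pow(K, 2), Mul(K, K)), 0)) = Mul(Rational(1, 2), Add(Add(Pow(K, 2), Pow(K, 2)), 0)) = Mul(Rational(1, 2), Add(Mul(2, Pow(K, 2)), 0)) = Mul(Rational(1, 2), Mul(2, Pow(K, 2))) = Pow(K, 2))
Function('a')(u, k) = Mul(-5, k, Pow(u, 2)) (Function('a')(u, k) = Mul(Mul(k, Add(-2, -3)), Add(Mul(u, u), 0)) = Mul(Mul(k, -5), Add(Pow(u, 2), 0)) = Mul(Mul(-5, k), Pow(u, 2)) = Mul(-5, k, Pow(u, 2)))
Mul(34886, Pow(Function('a')(56, Function('A')(6)), -1)) = Mul(34886, Pow(Mul(-5, Pow(6, 2), Pow(56, 2)), -1)) = Mul(34886, Pow(Mul(-5, 36, 3136), -1)) = Mul(34886, Pow(-564480, -1)) = Mul(34886, Rational(-1, 564480)) = Rational(-17443, 282240)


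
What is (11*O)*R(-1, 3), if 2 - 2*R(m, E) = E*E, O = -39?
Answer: 3003/2 ≈ 1501.5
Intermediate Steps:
R(m, E) = 1 - E²/2 (R(m, E) = 1 - E*E/2 = 1 - E²/2)
(11*O)*R(-1, 3) = (11*(-39))*(1 - ½*3²) = -429*(1 - ½*9) = -429*(1 - 9/2) = -429*(-7/2) = 3003/2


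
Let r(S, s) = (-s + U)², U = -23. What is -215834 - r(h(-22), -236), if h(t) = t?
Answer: -261203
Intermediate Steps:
r(S, s) = (-23 - s)² (r(S, s) = (-s - 23)² = (-23 - s)²)
-215834 - r(h(-22), -236) = -215834 - (23 - 236)² = -215834 - 1*(-213)² = -215834 - 1*45369 = -215834 - 45369 = -261203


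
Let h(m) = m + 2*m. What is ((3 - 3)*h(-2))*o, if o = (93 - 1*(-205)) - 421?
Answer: 0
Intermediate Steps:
h(m) = 3*m
o = -123 (o = (93 + 205) - 421 = 298 - 421 = -123)
((3 - 3)*h(-2))*o = ((3 - 3)*(3*(-2)))*(-123) = (0*(-6))*(-123) = 0*(-123) = 0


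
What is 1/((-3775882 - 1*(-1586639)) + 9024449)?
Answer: 1/6835206 ≈ 1.4630e-7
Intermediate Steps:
1/((-3775882 - 1*(-1586639)) + 9024449) = 1/((-3775882 + 1586639) + 9024449) = 1/(-2189243 + 9024449) = 1/6835206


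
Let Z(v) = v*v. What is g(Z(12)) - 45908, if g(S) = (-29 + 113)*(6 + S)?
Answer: -33308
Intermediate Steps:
Z(v) = v²
g(S) = 504 + 84*S (g(S) = 84*(6 + S) = 504 + 84*S)
g(Z(12)) - 45908 = (504 + 84*12²) - 45908 = (504 + 84*144) - 45908 = (504 + 12096) - 45908 = 12600 - 45908 = -33308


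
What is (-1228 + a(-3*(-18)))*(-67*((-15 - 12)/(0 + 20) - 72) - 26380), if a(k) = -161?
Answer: 596312979/20 ≈ 2.9816e+7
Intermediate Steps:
(-1228 + a(-3*(-18)))*(-67*((-15 - 12)/(0 + 20) - 72) - 26380) = (-1228 - 161)*(-67*((-15 - 12)/(0 + 20) - 72) - 26380) = -1389*(-67*(-27/20 - 72) - 26380) = -1389*(-67*(-1467/20) - 26380) = -1389*(98289/20 - 26380) = -1389*(-429311/20) = 596312979/20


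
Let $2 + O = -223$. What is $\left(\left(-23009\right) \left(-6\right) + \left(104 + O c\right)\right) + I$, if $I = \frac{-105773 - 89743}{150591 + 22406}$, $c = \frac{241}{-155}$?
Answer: $\frac{742798596775}{5362907} \approx 1.3851 \cdot 10^{5}$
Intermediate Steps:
$O = -225$ ($O = -2 - 223 = -225$)
$c = - \frac{241}{155}$ ($c = 241 \left(- \frac{1}{155}\right) = - \frac{241}{155} \approx -1.5548$)
$I = - \frac{195516}{172997} \approx -1.1302$
$\left(\left(-23009\right) \left(-6\right) + \left(104 + O c\right)\right) + I = \left(\left(-23009\right) \left(-6\right) + \left(104 - - \frac{10845}{31}\right)\right) - \frac{195516}{172997} = \left(138054 + \left(104 + \frac{10845}{31}\right)\right) - \frac{195516}{172997} = \left(138054 + \frac{14069}{31}\right) - \frac{195516}{172997} = \frac{4293743}{31} - \frac{195516}{172997} = \frac{742798596775}{5362907}$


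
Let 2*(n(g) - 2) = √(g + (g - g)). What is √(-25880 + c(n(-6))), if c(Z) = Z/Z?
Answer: I*√25879 ≈ 160.87*I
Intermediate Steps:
n(g) = 2 + √g/2 (n(g) = 2 + √(g + (g - g))/2 = 2 + √(g + 0)/2 = 2 + √g/2)
c(Z) = 1
√(-25880 + c(n(-6))) = √(-25880 + 1) = √(-25879) = I*√25879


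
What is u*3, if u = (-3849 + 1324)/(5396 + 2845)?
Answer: -2525/2747 ≈ -0.91918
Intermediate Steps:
u = -2525/8241 ≈ -0.30640
u*3 = -2525/8241*3 = -2525/2747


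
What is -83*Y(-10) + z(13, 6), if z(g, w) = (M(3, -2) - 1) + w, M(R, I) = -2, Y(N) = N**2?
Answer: -8297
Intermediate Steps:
z(g, w) = -3 + w (z(g, w) = (-2 - 1) + w = -3 + w)
-83*Y(-10) + z(13, 6) = -83*(-10)**2 + (-3 + 6) = -83*100 + 3 = -8300 + 3 = -8297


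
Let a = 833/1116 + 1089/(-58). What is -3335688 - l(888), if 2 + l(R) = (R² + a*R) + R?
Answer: -11082263876/2697 ≈ -4.1091e+6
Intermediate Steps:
a = -583505/32364 (a = 833*(1/1116) + 1089*(-1/58) = 833/1116 - 1089/58 = -583505/32364 ≈ -18.029)
l(R) = -2 + R² - 551141*R/32364 (l(R) = -2 + ((R² - 583505*R/32364) + R) = -2 + (R² - 551141*R/32364) = -2 + R² - 551141*R/32364)
-3335688 - l(888) = -3335688 - (-2 + 888² - 551141/32364*888) = -3335688 - (-2 + 788544 - 40784434/2697) = -3335688 - 1*2085913340/2697 = -3335688 - 2085913340/2697 = -11082263876/2697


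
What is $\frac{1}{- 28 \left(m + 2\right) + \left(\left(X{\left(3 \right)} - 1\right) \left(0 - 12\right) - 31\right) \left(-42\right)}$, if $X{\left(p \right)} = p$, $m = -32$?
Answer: $\frac{1}{3150} \approx 0.00031746$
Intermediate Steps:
$\frac{1}{- 28 \left(m + 2\right) + \left(\left(X{\left(3 \right)} - 1\right) \left(0 - 12\right) - 31\right) \left(-42\right)} = \frac{1}{- 28 \left(-32 + 2\right) + \left(\left(3 - 1\right) \left(0 - 12\right) - 31\right) \left(-42\right)} = \frac{1}{\left(-28\right) \left(-30\right) + \left(2 \left(-12\right) - 31\right) \left(-42\right)} = \frac{1}{840 + \left(-24 - 31\right) \left(-42\right)} = \frac{1}{840 - -2310} = \frac{1}{840 + 2310} = \frac{1}{3150}$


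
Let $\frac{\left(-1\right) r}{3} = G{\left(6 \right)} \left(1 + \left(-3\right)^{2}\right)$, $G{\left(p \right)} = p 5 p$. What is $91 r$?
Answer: $-491400$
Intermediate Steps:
$G{\left(p \right)} = 5 p^{2}$ ($G{\left(p \right)} = 5 p p = 5 p^{2}$)
$r = -5400$ ($r = - 3 \cdot 5 \cdot 6^{2} \left(1 + \left(-3\right)^{2}\right) = - 3 \cdot 5 \cdot 36 \left(1 + 9\right) = - 3 \cdot 180 \cdot 10 = \left(-3\right) 1800 = -5400$)
$91 r = 91 \left(-5400\right) = -491400$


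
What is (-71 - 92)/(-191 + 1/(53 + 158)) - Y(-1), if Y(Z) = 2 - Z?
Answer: -86507/40300 ≈ -2.1466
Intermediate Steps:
(-71 - 92)/(-191 + 1/(53 + 158)) - Y(-1) = (-71 - 92)/(-191 + 1/(53 + 158)) - (2 - 1*(-1)) = -163/(-191 + 1/211) - (2 + 1) = -163/(-191 + 1/211) - 1*3 = -163/(-40300/211) - 3 = -163*(-211/40300) - 3 = 34393/40300 - 3 = -86507/40300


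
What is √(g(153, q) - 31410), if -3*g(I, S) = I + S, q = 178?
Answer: I*√283683/3 ≈ 177.54*I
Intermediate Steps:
g(I, S) = -I/3 - S/3 (g(I, S) = -(I + S)/3 = -I/3 - S/3)
√(g(153, q) - 31410) = √((-⅓*153 - ⅓*178) - 31410) = √((-51 - 178/3) - 31410) = √(-331/3 - 31410) = √(-94561/3) = I*√283683/3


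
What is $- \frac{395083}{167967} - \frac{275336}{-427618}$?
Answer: $- \frac{61348620191}{35912856303} \approx -1.7083$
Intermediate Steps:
$- \frac{395083}{167967} - \frac{275336}{-427618} = \left(-395083\right) \frac{1}{167967} - - \frac{137668}{213809} = - \frac{395083}{167967} + \frac{137668}{213809} = - \frac{61348620191}{35912856303}$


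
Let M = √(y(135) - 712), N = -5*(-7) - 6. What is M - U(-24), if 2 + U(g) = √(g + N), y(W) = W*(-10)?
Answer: 2 - √5 + I*√2062 ≈ -0.23607 + 45.409*I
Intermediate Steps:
y(W) = -10*W
N = 29 (N = 35 - 6 = 29)
U(g) = -2 + √(29 + g) (U(g) = -2 + √(g + 29) = -2 + √(29 + g))
M = I*√2062 (M = √(-10*135 - 712) = √(-1350 - 712) = √(-2062) = I*√2062 ≈ 45.409*I)
M - U(-24) = I*√2062 - (-2 + √(29 - 24)) = I*√2062 - (-2 + √5) = I*√2062 + (2 - √5) = 2 - √5 + I*√2062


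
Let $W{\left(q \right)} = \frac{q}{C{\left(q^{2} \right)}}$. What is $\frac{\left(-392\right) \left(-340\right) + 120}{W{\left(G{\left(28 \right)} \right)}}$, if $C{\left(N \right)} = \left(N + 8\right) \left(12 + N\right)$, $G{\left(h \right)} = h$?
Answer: $\frac{21024907200}{7} \approx 3.0036 \cdot 10^{9}$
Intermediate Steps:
$C{\left(N \right)} = \left(8 + N\right) \left(12 + N\right)$
$W{\left(q \right)} = \frac{q}{96 + q^{4} + 20 q^{2}}$ ($W{\left(q \right)} = \frac{q}{96 + \left(q^{2}\right)^{2} + 20 q^{2}} = \frac{q}{96 + q^{4} + 20 q^{2}}$)
$\frac{\left(-392\right) \left(-340\right) + 120}{W{\left(G{\left(28 \right)} \right)}} = \frac{\left(-392\right) \left(-340\right) + 120}{28 \frac{1}{96 + 28^{4} + 20 \cdot 28^{2}}} = \frac{133280 + 120}{28 \frac{1}{96 + 614656 + 20 \cdot 784}} = \frac{133400}{28 \frac{1}{96 + 614656 + 15680}} = \frac{133400}{28 \cdot \frac{1}{630432}} = \frac{133400}{\frac{7}{157608}} = 133400 \cdot \frac{157608}{7} = \frac{21024907200}{7}$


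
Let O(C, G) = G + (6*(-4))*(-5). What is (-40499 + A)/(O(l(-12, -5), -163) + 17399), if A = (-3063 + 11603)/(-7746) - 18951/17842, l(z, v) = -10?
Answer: -2798714153497/1199335457496 ≈ -2.3336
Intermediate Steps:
A = -149582563/69102066 (A = 8540*(-1/7746) - 18951*1/17842 = -4270/3873 - 18951/17842 = -149582563/69102066 ≈ -2.1647)
O(C, G) = 120 + G (O(C, G) = G - 24*(-5) = G + 120 = 120 + G)
(-40499 + A)/(O(l(-12, -5), -163) + 17399) = (-40499 - 149582563/69102066)/((120 - 163) + 17399) = -2798714153497/(69102066*(-43 + 17399)) = -2798714153497/69102066/17356 = -2798714153497/69102066*1/17356 = -2798714153497/1199335457496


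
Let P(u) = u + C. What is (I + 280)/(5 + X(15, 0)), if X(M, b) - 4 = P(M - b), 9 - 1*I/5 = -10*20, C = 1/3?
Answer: 3975/73 ≈ 54.452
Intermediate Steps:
C = 1/3 ≈ 0.33333
I = 1045 (I = 45 - (-50)*20 = 45 - 5*(-200) = 45 + 1000 = 1045)
P(u) = 1/3 + u (P(u) = u + 1/3 = 1/3 + u)
X(M, b) = 13/3 + M - b (X(M, b) = 4 + (1/3 + (M - b)) = 4 + (1/3 + M - b) = 13/3 + M - b)
(I + 280)/(5 + X(15, 0)) = (1045 + 280)/(5 + (13/3 + 15 - 1*0)) = 1325/(5 + (13/3 + 15 + 0)) = 1325/(5 + 58/3) = 1325/(73/3) = 1325*(3/73) = 3975/73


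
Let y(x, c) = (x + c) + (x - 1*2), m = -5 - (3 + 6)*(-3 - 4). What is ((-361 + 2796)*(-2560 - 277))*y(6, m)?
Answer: -469750460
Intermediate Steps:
m = 58 (m = -5 - 9*(-7) = -5 - 1*(-63) = -5 + 63 = 58)
y(x, c) = -2 + c + 2*x (y(x, c) = (c + x) + (x - 2) = (c + x) + (-2 + x) = -2 + c + 2*x)
((-361 + 2796)*(-2560 - 277))*y(6, m) = ((-361 + 2796)*(-2560 - 277))*(-2 + 58 + 2*6) = (2435*(-2837))*(-2 + 58 + 12) = -6908095*68 = -469750460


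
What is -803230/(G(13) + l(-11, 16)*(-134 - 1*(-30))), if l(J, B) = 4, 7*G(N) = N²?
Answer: 5622610/2743 ≈ 2049.8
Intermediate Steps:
G(N) = N²/7
-803230/(G(13) + l(-11, 16)*(-134 - 1*(-30))) = -803230/((⅐)*13² + 4*(-134 - 1*(-30))) = -803230/((⅐)*169 + 4*(-134 + 30)) = -803230/(169/7 + 4*(-104)) = -803230/(169/7 - 416) = -803230/(-2743/7) = -803230*(-7/2743) = 5622610/2743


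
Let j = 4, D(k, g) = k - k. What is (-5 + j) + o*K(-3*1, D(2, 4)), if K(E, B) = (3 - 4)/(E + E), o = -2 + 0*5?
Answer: -4/3 ≈ -1.3333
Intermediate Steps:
o = -2 (o = -2 + 0 = -2)
D(k, g) = 0
K(E, B) = -1/(2*E)
(-5 + j) + o*K(-3*1, D(2, 4)) = (-5 + 4) - (-1)/((-3*1)) = -1 - (-1)/(-3) = -1 - (-1)*(-1)/3 = -1 - 2*1/6 = -1 - 1/3 = -4/3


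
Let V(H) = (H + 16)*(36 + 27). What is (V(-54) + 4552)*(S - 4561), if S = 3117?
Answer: -3116152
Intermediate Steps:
V(H) = 1008 + 63*H (V(H) = (16 + H)*63 = 1008 + 63*H)
(V(-54) + 4552)*(S - 4561) = ((1008 + 63*(-54)) + 4552)*(3117 - 4561) = ((1008 - 3402) + 4552)*(-1444) = (-2394 + 4552)*(-1444) = 2158*(-1444) = -3116152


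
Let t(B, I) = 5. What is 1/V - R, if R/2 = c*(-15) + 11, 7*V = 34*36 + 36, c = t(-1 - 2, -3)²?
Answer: 131041/180 ≈ 728.01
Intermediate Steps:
c = 25 (c = 5² = 25)
V = 180 (V = (34*36 + 36)/7 = (1224 + 36)/7 = (⅐)*1260 = 180)
R = -728 (R = 2*(25*(-15) + 11) = 2*(-375 + 11) = 2*(-364) = -728)
1/V - R = 1/180 - 1*(-728) = 1/180 + 728 = 131041/180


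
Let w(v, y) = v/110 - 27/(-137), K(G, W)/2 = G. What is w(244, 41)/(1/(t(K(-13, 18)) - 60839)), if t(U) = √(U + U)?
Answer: -1107208961/7535 + 36398*I*√13/7535 ≈ -1.4694e+5 + 17.417*I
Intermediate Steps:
K(G, W) = 2*G
w(v, y) = 27/137 + v/110 (w(v, y) = v*(1/110) - 27*(-1/137) = v/110 + 27/137 = 27/137 + v/110)
t(U) = √2*√U (t(U) = √(2*U) = √2*√U)
w(244, 41)/(1/(t(K(-13, 18)) - 60839)) = (27/137 + (1/110)*244)/(1/(√2*√(2*(-13)) - 60839)) = (27/137 + 122/55)/(1/(√2*√(-26) - 60839)) = 18199/(7535*(1/(√2*(I*√26) - 60839))) = 18199/(7535*(1/(2*I*√13 - 60839))) = 18199/(7535*(1/(-60839 + 2*I*√13))) = 18199*(-60839 + 2*I*√13)/7535 = -1107208961/7535 + 36398*I*√13/7535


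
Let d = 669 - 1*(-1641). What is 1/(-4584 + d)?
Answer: -1/2274 ≈ -0.00043975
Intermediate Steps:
d = 2310 (d = 669 + 1641 = 2310)
1/(-4584 + d) = 1/(-4584 + 2310) = 1/(-2274) = -1/2274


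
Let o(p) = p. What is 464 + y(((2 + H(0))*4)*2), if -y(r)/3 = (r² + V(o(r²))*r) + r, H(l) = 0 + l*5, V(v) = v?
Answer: -12640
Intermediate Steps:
H(l) = 5*l (H(l) = 0 + 5*l = 5*l)
y(r) = -3*r - 3*r² - 3*r³ (y(r) = -3*((r² + r²*r) + r) = -3*((r² + r³) + r) = -3*(r + r² + r³) = -3*r - 3*r² - 3*r³)
464 + y(((2 + H(0))*4)*2) = 464 - 3*((2 + 5*0)*4)*2*(1 + ((2 + 5*0)*4)*2 + (((2 + 5*0)*4)*2)²) = 464 - 3*((2 + 0)*4)*2*(1 + ((2 + 0)*4)*2 + (((2 + 0)*4)*2)²) = 464 - 3*(2*4)*2*(1 + (2*4)*2 + ((2*4)*2)²) = 464 - 3*8*2*(1 + 8*2 + (8*2)²) = 464 - 3*16*(1 + 16 + 16²) = 464 - 3*16*(1 + 16 + 256) = 464 - 3*16*273 = 464 - 13104 = -12640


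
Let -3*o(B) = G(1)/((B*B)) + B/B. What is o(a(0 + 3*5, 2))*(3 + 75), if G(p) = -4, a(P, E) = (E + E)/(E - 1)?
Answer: -39/2 ≈ -19.500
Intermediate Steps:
a(P, E) = 2*E/(-1 + E) (a(P, E) = (2*E)/(-1 + E) = 2*E/(-1 + E))
o(B) = -⅓ + 4/(3*B²) (o(B) = -(-4/B² + B/B)/3 = -(-4/B² + 1)/3 = -(1 - 4/B²)/3 = -⅓ + 4/(3*B²))
o(a(0 + 3*5, 2))*(3 + 75) = ((4 - (2*2/(-1 + 2))²)/(3*(2*2/(-1 + 2))²))*(3 + 75) = ((4 - (2*2/1)²)/(3*(2*2/1)²))*78 = ((4 - (2*2*1)²)/(3*(2*2*1)²))*78 = ((⅓)*(4 - 1*4²)/4²)*78 = ((⅓)*(1/16)*(4 - 1*16))*78 = ((⅓)*(1/16)*(4 - 16))*78 = ((⅓)*(1/16)*(-12))*78 = -¼*78 = -39/2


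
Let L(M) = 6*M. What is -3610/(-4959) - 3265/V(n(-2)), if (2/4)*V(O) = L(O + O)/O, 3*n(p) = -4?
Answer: -282535/2088 ≈ -135.31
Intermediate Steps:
n(p) = -4/3 (n(p) = (⅓)*(-4) = -4/3)
V(O) = 24 (V(O) = 2*((6*(O + O))/O) = 2*((6*(2*O))/O) = 2*((12*O)/O) = 2*12 = 24)
-3610/(-4959) - 3265/V(n(-2)) = -3610/(-4959) - 3265/24 = -3610*(-1/4959) - 3265*1/24 = 190/261 - 3265/24 = -282535/2088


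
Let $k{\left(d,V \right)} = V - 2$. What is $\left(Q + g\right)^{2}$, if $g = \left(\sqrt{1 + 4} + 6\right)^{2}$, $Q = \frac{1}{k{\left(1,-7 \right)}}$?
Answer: $\frac{193744}{81} + \frac{2944 \sqrt{5}}{3} \approx 4586.2$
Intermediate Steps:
$k{\left(d,V \right)} = -2 + V$ ($k{\left(d,V \right)} = V - 2 = -2 + V$)
$Q = - \frac{1}{9}$ ($Q = \frac{1}{-2 - 7} = \frac{1}{-9} = - \frac{1}{9} \approx -0.11111$)
$g = \left(6 + \sqrt{5}\right)^{2}$ ($g = \left(\sqrt{5} + 6\right)^{2} = \left(6 + \sqrt{5}\right)^{2} \approx 67.833$)
$\left(Q + g\right)^{2} = \left(- \frac{1}{9} + \left(6 + \sqrt{5}\right)^{2}\right)^{2}$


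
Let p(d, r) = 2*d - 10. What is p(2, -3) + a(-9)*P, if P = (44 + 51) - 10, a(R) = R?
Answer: -771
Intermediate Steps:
p(d, r) = -10 + 2*d
P = 85 (P = 95 - 10 = 85)
p(2, -3) + a(-9)*P = (-10 + 2*2) - 9*85 = (-10 + 4) - 765 = -6 - 765 = -771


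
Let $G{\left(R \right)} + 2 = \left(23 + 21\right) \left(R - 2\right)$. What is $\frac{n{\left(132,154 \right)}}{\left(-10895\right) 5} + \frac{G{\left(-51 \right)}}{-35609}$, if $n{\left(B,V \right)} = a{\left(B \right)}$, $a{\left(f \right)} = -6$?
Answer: $\frac{127358304}{1939800275} \approx 0.065655$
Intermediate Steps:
$n{\left(B,V \right)} = -6$
$G{\left(R \right)} = -90 + 44 R$ ($G{\left(R \right)} = -2 + \left(23 + 21\right) \left(R - 2\right) = -2 + 44 \left(-2 + R\right) = -2 + \left(-88 + 44 R\right) = -90 + 44 R$)
$\frac{n{\left(132,154 \right)}}{\left(-10895\right) 5} + \frac{G{\left(-51 \right)}}{-35609} = - \frac{6}{\left(-10895\right) 5} + \frac{-90 + 44 \left(-51\right)}{-35609} = - \frac{6}{-54475} + \left(-90 - 2244\right) \left(- \frac{1}{35609}\right) = \left(-6\right) \left(- \frac{1}{54475}\right) - - \frac{2334}{35609} = \frac{6}{54475} + \frac{2334}{35609} = \frac{127358304}{1939800275}$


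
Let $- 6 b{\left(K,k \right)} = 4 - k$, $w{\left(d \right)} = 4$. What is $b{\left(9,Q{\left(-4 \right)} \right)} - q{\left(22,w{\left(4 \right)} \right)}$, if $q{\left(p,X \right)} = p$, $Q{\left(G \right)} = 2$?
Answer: $- \frac{67}{3} \approx -22.333$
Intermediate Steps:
$b{\left(K,k \right)} = - \frac{2}{3} + \frac{k}{6}$ ($b{\left(K,k \right)} = - \frac{4 - k}{6} = - \frac{2}{3} + \frac{k}{6}$)
$b{\left(9,Q{\left(-4 \right)} \right)} - q{\left(22,w{\left(4 \right)} \right)} = \left(- \frac{2}{3} + \frac{1}{6} \cdot 2\right) - 22 = \left(- \frac{2}{3} + \frac{1}{3}\right) - 22 = - \frac{1}{3} - 22 = - \frac{67}{3}$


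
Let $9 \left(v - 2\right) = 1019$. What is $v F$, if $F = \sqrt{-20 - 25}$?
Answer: $\frac{1037 i \sqrt{5}}{3} \approx 772.93 i$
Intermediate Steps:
$v = \frac{1037}{9}$ ($v = 2 + \frac{1}{9} \cdot 1019 = 2 + \frac{1019}{9} = \frac{1037}{9} \approx 115.22$)
$F = 3 i \sqrt{5}$ ($F = \sqrt{-45} = 3 i \sqrt{5} \approx 6.7082 i$)
$v F = \frac{1037 \cdot 3 i \sqrt{5}}{9} = \frac{1037 i \sqrt{5}}{3}$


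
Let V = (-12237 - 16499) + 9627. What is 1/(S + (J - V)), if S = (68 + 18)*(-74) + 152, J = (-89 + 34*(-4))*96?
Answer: -1/8703 ≈ -0.00011490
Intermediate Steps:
J = -21600 (J = (-89 - 136)*96 = -225*96 = -21600)
S = -6212 (S = 86*(-74) + 152 = -6364 + 152 = -6212)
V = -19109 (V = -28736 + 9627 = -19109)
1/(S + (J - V)) = 1/(-6212 + (-21600 - 1*(-19109))) = 1/(-6212 + (-21600 + 19109)) = 1/(-6212 - 2491) = 1/(-8703) = -1/8703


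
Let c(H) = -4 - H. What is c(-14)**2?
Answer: 100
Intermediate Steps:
c(-14)**2 = (-4 - 1*(-14))**2 = (-4 + 14)**2 = 10**2 = 100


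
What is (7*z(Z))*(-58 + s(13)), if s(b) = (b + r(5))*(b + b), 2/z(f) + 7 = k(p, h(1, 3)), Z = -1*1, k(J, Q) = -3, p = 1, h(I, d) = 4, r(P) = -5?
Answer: -210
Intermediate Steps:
Z = -1
z(f) = -⅕ (z(f) = 2/(-7 - 3) = 2/(-10) = 2*(-⅒) = -⅕)
s(b) = 2*b*(-5 + b) (s(b) = (b - 5)*(b + b) = (-5 + b)*(2*b) = 2*b*(-5 + b))
(7*z(Z))*(-58 + s(13)) = (7*(-⅕))*(-58 + 2*13*(-5 + 13)) = -7*(-58 + 2*13*8)/5 = -7*(-58 + 208)/5 = -7/5*150 = -210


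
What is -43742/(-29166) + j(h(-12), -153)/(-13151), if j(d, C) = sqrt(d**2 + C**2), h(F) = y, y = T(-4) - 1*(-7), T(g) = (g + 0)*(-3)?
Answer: 21871/14583 - sqrt(23770)/13151 ≈ 1.4880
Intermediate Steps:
T(g) = -3*g (T(g) = g*(-3) = -3*g)
y = 19 (y = -3*(-4) - 1*(-7) = 12 + 7 = 19)
h(F) = 19
j(d, C) = sqrt(C**2 + d**2)
-43742/(-29166) + j(h(-12), -153)/(-13151) = -43742/(-29166) + sqrt((-153)**2 + 19**2)/(-13151) = -43742*(-1/29166) + sqrt(23409 + 361)*(-1/13151) = 21871/14583 + sqrt(23770)*(-1/13151) = 21871/14583 - sqrt(23770)/13151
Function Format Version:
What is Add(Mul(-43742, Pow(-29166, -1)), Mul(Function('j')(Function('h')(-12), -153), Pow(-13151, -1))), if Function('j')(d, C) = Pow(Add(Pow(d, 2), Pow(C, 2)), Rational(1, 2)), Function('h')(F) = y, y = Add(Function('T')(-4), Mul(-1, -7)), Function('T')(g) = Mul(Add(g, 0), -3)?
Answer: Add(Rational(21871, 14583), Mul(Rational(-1, 13151), Pow(23770, Rational(1, 2)))) ≈ 1.4880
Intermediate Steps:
Function('T')(g) = Mul(-3, g) (Function('T')(g) = Mul(g, -3) = Mul(-3, g))
y = 19 (y = Add(Mul(-3, -4), Mul(-1, -7)) = Add(12, 7) = 19)
Function('h')(F) = 19
Function('j')(d, C) = Pow(Add(Pow(C, 2), Pow(d, 2)), Rational(1, 2))
Add(Mul(-43742, Pow(-29166, -1)), Mul(Function('j')(Function('h')(-12), -153), Pow(-13151, -1))) = Add(Mul(-43742, Pow(-29166, -1)), Mul(Pow(Add(Pow(-153, 2), Pow(19, 2)), Rational(1, 2)), Pow(-13151, -1))) = Add(Mul(-43742, Rational(-1, 29166)), Mul(Pow(Add(23409, 361), Rational(1, 2)), Rational(-1, 13151))) = Add(Rational(21871, 14583), Mul(Pow(23770, Rational(1, 2)), Rational(-1, 13151))) = Add(Rational(21871, 14583), Mul(Rational(-1, 13151), Pow(23770, Rational(1, 2))))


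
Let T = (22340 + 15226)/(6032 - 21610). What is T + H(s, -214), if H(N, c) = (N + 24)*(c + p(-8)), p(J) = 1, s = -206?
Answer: 301929591/7789 ≈ 38764.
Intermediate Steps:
H(N, c) = (1 + c)*(24 + N) (H(N, c) = (N + 24)*(c + 1) = (24 + N)*(1 + c) = (1 + c)*(24 + N))
T = -18783/7789 (T = 37566/(-15578) = 37566*(-1/15578) = -18783/7789 ≈ -2.4115)
T + H(s, -214) = -18783/7789 + (24 - 206 + 24*(-214) - 206*(-214)) = -18783/7789 + (24 - 206 - 5136 + 44084) = -18783/7789 + 38766 = 301929591/7789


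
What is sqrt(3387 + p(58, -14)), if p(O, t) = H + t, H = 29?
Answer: 9*sqrt(42) ≈ 58.327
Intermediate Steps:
p(O, t) = 29 + t
sqrt(3387 + p(58, -14)) = sqrt(3387 + (29 - 14)) = sqrt(3387 + 15) = sqrt(3402) = 9*sqrt(42)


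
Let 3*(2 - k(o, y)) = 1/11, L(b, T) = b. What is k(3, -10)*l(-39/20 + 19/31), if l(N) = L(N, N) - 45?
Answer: -373477/4092 ≈ -91.270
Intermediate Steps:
k(o, y) = 65/33 (k(o, y) = 2 - ⅓/11 = 2 - ⅓*1/11 = 2 - 1/33 = 65/33)
l(N) = -45 + N (l(N) = N - 45 = -45 + N)
k(3, -10)*l(-39/20 + 19/31) = 65*(-45 + (-39/20 + 19/31))/33 = 65*(-45 - 829/620)/33 = (65/33)*(-28729/620) = -373477/4092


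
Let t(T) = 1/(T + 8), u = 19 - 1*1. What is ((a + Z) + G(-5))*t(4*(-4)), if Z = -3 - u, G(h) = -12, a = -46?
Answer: 79/8 ≈ 9.8750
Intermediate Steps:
u = 18 (u = 19 - 1 = 18)
t(T) = 1/(8 + T)
Z = -21 (Z = -3 - 1*18 = -3 - 18 = -21)
((a + Z) + G(-5))*t(4*(-4)) = ((-46 - 21) - 12)/(8 + 4*(-4)) = (-67 - 12)/(8 - 16) = -79/(-8) = -79*(-⅛) = 79/8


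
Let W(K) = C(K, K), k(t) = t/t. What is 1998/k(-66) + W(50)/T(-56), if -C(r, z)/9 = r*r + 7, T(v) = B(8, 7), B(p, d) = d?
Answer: -8577/7 ≈ -1225.3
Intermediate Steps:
k(t) = 1
T(v) = 7
C(r, z) = -63 - 9*r² (C(r, z) = -9*(r*r + 7) = -9*(r² + 7) = -9*(7 + r²) = -63 - 9*r²)
W(K) = -63 - 9*K²
1998/k(-66) + W(50)/T(-56) = 1998/1 + (-63 - 9*50²)/7 = 1998*1 + (-63 - 9*2500)*(⅐) = 1998 + (-63 - 22500)*(⅐) = 1998 - 22563*⅐ = 1998 - 22563/7 = -8577/7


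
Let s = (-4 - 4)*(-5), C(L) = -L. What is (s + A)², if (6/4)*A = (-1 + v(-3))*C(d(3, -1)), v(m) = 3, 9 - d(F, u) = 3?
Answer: 1024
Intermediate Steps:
d(F, u) = 6 (d(F, u) = 9 - 1*3 = 9 - 3 = 6)
s = 40 (s = -8*(-5) = 40)
A = -8 (A = 2*((-1 + 3)*(-1*6))/3 = 2*(2*(-6))/3 = (⅔)*(-12) = -8)
(s + A)² = (40 - 8)² = 32² = 1024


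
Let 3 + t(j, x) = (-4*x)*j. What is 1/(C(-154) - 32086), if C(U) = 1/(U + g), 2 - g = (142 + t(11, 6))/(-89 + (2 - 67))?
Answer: -23533/755079992 ≈ -3.1166e-5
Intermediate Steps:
t(j, x) = -3 - 4*j*x (t(j, x) = -3 + (-4*x)*j = -3 - 4*j*x)
g = 183/154 (g = 2 - (142 + (-3 - 4*11*6))/(-89 + (2 - 67)) = 2 - (142 + (-3 - 264))/(-89 - 65) = 2 - (142 - 267)/(-154) = 2 - (-125)*(-1)/154 = 2 - 1*125/154 = 2 - 125/154 = 183/154 ≈ 1.1883)
C(U) = 1/(183/154 + U) (C(U) = 1/(U + 183/154) = 1/(183/154 + U))
1/(C(-154) - 32086) = 1/(154/(183 + 154*(-154)) - 32086) = 1/(154/(183 - 23716) - 32086) = 1/(154/(-23533) - 32086) = 1/(154*(-1/23533) - 32086) = 1/(-154/23533 - 32086) = 1/(-755079992/23533) = -23533/755079992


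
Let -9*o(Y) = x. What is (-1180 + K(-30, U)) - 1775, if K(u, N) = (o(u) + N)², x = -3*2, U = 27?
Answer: -19706/9 ≈ -2189.6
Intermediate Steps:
x = -6
o(Y) = ⅔ (o(Y) = -⅑*(-6) = ⅔)
K(u, N) = (⅔ + N)²
(-1180 + K(-30, U)) - 1775 = (-1180 + (2 + 3*27)²/9) - 1775 = (-1180 + (2 + 81)²/9) - 1775 = (-1180 + (⅑)*83²) - 1775 = (-1180 + (⅑)*6889) - 1775 = (-1180 + 6889/9) - 1775 = -3731/9 - 1775 = -19706/9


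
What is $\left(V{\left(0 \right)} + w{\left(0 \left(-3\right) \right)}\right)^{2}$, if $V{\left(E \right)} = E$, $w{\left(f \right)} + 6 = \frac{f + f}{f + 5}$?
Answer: $36$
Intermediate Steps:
$w{\left(f \right)} = -6 + \frac{2 f}{5 + f}$ ($w{\left(f \right)} = -6 + \frac{f + f}{f + 5} = -6 + \frac{2 f}{5 + f}$)
$\left(V{\left(0 \right)} + w{\left(0 \left(-3\right) \right)}\right)^{2} = \left(0 + \frac{2 \left(-15 - 2 \cdot 0 \left(-3\right)\right)}{5 + 0 \left(-3\right)}\right)^{2} = \left(0 + \frac{2 \left(-15 - 0\right)}{5 + 0}\right)^{2} = \left(0 + \frac{2 \left(-15 + 0\right)}{5}\right)^{2} = \left(0 + 2 \cdot \frac{1}{5} \left(-15\right)\right)^{2} = \left(0 - 6\right)^{2} = \left(-6\right)^{2} = 36$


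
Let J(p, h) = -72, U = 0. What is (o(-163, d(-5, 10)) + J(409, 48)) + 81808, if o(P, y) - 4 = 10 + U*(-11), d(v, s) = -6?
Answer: 81750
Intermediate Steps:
o(P, y) = 14 (o(P, y) = 4 + (10 + 0*(-11)) = 4 + (10 + 0) = 4 + 10 = 14)
(o(-163, d(-5, 10)) + J(409, 48)) + 81808 = (14 - 72) + 81808 = -58 + 81808 = 81750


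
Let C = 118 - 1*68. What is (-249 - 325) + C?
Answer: -524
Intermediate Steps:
C = 50 (C = 118 - 68 = 50)
(-249 - 325) + C = (-249 - 325) + 50 = -574 + 50 = -524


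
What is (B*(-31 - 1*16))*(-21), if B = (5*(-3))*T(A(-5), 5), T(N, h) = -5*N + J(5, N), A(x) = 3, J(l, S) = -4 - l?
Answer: 355320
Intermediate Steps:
T(N, h) = -9 - 5*N (T(N, h) = -5*N + (-4 - 1*5) = -5*N + (-4 - 5) = -5*N - 9 = -9 - 5*N)
B = 360 (B = (5*(-3))*(-9 - 5*3) = -15*(-9 - 15) = -15*(-24) = 360)
(B*(-31 - 1*16))*(-21) = (360*(-31 - 1*16))*(-21) = (360*(-31 - 16))*(-21) = (360*(-47))*(-21) = -16920*(-21) = 355320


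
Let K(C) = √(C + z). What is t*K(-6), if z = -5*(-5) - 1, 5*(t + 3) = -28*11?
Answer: -969*√2/5 ≈ -274.07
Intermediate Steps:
t = -323/5 (t = -3 + (-28*11)/5 = -3 + (⅕)*(-308) = -3 - 308/5 = -323/5 ≈ -64.600)
z = 24 (z = 25 - 1 = 24)
K(C) = √(24 + C) (K(C) = √(C + 24) = √(24 + C))
t*K(-6) = -323*√(24 - 6)/5 = -969*√2/5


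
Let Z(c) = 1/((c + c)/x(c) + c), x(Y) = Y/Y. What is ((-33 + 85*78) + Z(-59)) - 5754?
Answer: 149210/177 ≈ 842.99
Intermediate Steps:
x(Y) = 1
Z(c) = 1/(3*c) (Z(c) = 1/((c + c)/1 + c) = 1/((2*c)*1 + c) = 1/(2*c + c) = 1/(3*c))
((-33 + 85*78) + Z(-59)) - 5754 = ((-33 + 85*78) + (⅓)/(-59)) - 5754 = ((-33 + 6630) + (⅓)*(-1/59)) - 5754 = (6597 - 1/177) - 5754 = 1167668/177 - 5754 = 149210/177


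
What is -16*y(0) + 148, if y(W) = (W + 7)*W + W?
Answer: 148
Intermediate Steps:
y(W) = W + W*(7 + W) (y(W) = (7 + W)*W + W = W*(7 + W) + W = W + W*(7 + W))
-16*y(0) + 148 = -0*(8 + 0) + 148 = -0*8 + 148 = -16*0 + 148 = 0 + 148 = 148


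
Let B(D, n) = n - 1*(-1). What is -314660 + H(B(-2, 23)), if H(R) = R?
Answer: -314636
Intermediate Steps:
B(D, n) = 1 + n (B(D, n) = n + 1 = 1 + n)
-314660 + H(B(-2, 23)) = -314660 + (1 + 23) = -314660 + 24 = -314636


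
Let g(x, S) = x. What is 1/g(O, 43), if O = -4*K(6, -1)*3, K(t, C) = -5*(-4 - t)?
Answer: -1/600 ≈ -0.0016667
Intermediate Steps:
K(t, C) = 20 + 5*t
O = -600 (O = -4*(20 + 5*6)*3 = -4*(20 + 30)*3 = -4*50*3 = -200*3 = -600)
1/g(O, 43) = 1/(-600) = -1/600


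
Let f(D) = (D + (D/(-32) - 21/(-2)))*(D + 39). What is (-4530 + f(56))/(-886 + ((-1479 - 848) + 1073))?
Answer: -1297/1712 ≈ -0.75759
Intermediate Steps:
f(D) = (39 + D)*(21/2 + 31*D/32) (f(D) = (D + (D*(-1/32) - 21*(-½)))*(39 + D) = (D + (-D/32 + 21/2))*(39 + D) = (D + (21/2 - D/32))*(39 + D) = (21/2 + 31*D/32)*(39 + D) = (39 + D)*(21/2 + 31*D/32))
(-4530 + f(56))/(-886 + ((-1479 - 848) + 1073)) = (-4530 + (819/2 + (31/32)*56² + (1545/32)*56))/(-886 + ((-1479 - 848) + 1073)) = (-4530 + (819/2 + (31/32)*3136 + 10815/4))/(-886 + (-2327 + 1073)) = (-4530 + (819/2 + 3038 + 10815/4))/(-886 - 1254) = (-4530 + 24605/4)/(-2140) = (6485/4)*(-1/2140) = -1297/1712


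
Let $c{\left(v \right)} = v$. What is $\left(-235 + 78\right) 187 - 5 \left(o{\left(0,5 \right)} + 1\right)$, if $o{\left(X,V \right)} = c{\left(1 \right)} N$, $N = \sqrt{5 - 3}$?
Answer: $-29364 - 5 \sqrt{2} \approx -29371.0$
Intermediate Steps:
$N = \sqrt{2} \approx 1.4142$
$o{\left(X,V \right)} = \sqrt{2}$ ($o{\left(X,V \right)} = 1 \sqrt{2} = \sqrt{2}$)
$\left(-235 + 78\right) 187 - 5 \left(o{\left(0,5 \right)} + 1\right) = \left(-235 + 78\right) 187 - 5 \left(\sqrt{2} + 1\right) = \left(-157\right) 187 - 5 \left(1 + \sqrt{2}\right) = -29359 - \left(5 + 5 \sqrt{2}\right) = -29364 - 5 \sqrt{2}$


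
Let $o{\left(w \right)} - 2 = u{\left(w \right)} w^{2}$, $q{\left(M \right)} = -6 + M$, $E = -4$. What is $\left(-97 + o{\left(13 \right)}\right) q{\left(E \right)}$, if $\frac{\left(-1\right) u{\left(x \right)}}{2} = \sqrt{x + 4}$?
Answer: $950 + 3380 \sqrt{17} \approx 14886.0$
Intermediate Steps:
$u{\left(x \right)} = - 2 \sqrt{4 + x}$ ($u{\left(x \right)} = - 2 \sqrt{x + 4} = - 2 \sqrt{4 + x}$)
$o{\left(w \right)} = 2 - 2 w^{2} \sqrt{4 + w}$ ($o{\left(w \right)} = 2 + - 2 \sqrt{4 + w} w^{2} = 2 - 2 w^{2} \sqrt{4 + w}$)
$\left(-97 + o{\left(13 \right)}\right) q{\left(E \right)} = \left(-97 + \left(2 - 2 \cdot 13^{2} \sqrt{4 + 13}\right)\right) \left(-6 - 4\right) = \left(-97 + \left(2 - 338 \sqrt{17}\right)\right) \left(-10\right) = \left(-95 - 338 \sqrt{17}\right) \left(-10\right) = 950 + 3380 \sqrt{17}$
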